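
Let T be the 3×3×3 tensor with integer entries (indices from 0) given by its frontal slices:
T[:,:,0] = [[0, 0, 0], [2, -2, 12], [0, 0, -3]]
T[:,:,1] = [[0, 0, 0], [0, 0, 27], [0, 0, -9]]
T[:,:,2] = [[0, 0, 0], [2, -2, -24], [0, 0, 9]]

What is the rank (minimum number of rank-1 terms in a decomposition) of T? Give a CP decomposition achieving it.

rank(T) = 2

Lower bound: the mode-2 unfolding of T (rows indexed by j, columns by (i,k) = (0,0), (0,1), (0,2), (1,0), (1,1), (1,2), (2,0), (2,1), (2,2)) is [[0, 0, 0, 2, 0, 2, 0, 0, 0], [0, 0, 0, -2, 0, -2, 0, 0, 0], [0, 0, 0, 12, 27, -24, -3, -9, 9]].
There the 2×2 minor on rows j ∈ {0, 2}, columns (i,k) ∈ {(1,0), (1,1)} is det [[2, 0], [12, 27]] = 54 ≠ 0, so this unfolding has rank ≥ 2; CP rank is at least every unfolding rank, so rank(T) ≥ 2. (This is only a lower bound: in general the CP rank may exceed every unfolding rank, so we still need to exhibit 2 rank-1 terms summing to T.)
Upper bound — finding two terms. Write S_k = T[:,:,k] for the frontal slices: S₀ = [[0, 0, 0], [2, -2, 12], [0, 0, -3]], S₁ = [[0, 0, 0], [0, 0, 27], [0, 0, -9]], S₂ = [[0, 0, 0], [2, -2, -24], [0, 0, 9]].
If T = a₁ (x) b₁ (x) c₁ + a₂ (x) b₂ (x) c₂ then each S_k = c₁[k]·a₁b₁ᵀ + c₂[k]·a₂b₂ᵀ. S₀ and S₁ are linearly independent, so a₁b₁ᵀ and a₂b₂ᵀ must span the same plane of matrices: they are the rank-1 matrices of the form x·S₀ + y·S₁.
The 2×2 minor of x·S₀ + y·S₁ on rows {1,2}, columns {0,2} is −6·x² − 18·xy = (-6)·(x + 3·y)(x), vanishing at (x:y) = (3:-1) and (0:1).
M₁ = 3·S₀ − S₁ = [[0, 0, 0], [6, -6, 9], [0, 0, 0]] = 3·[0, 1, 0][2, -2, 3]ᵀ and M₂ = S₁ = [[0, 0, 0], [0, 0, 27], [0, 0, -9]] = 9·[0, 3, -1][0, 0, 1]ᵀ, so take a₁ = [0, 1, 0], b₁ = [2, -2, 3], a₂ = [0, 3, -1], b₂ = [0, 0, 1].
Each slice is an integer combination of E₁ = a₁b₁ᵀ and E₂ = a₂b₂ᵀ: S₀ = E₁ + 3·E₂, S₁ = 9·E₂, S₂ = E₁ − 9·E₂; reading off coefficients, c₁ = [1, 0, 1] and c₂ = [3, 9, -9].
Hence T = [0, 1, 0] (x) [2, -2, 3] (x) [1, 0, 1] + [0, 3, -1] (x) [0, 0, 1] (x) [3, 9, -9], so rank(T) ≤ 2.
These bounds meet, so rank(T) = 2.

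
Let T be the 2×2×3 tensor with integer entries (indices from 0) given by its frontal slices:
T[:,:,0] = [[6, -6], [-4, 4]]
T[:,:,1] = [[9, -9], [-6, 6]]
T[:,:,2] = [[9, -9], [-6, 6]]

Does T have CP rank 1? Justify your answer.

If T = a ⊗ b ⊗ c then every fibre of T is a multiple of the corresponding factor, so read the factors off the fibres through the nonzero entry T[0,0,0] = 6.
The mode-1 fibre T[:,0,0] = [6, -4] gives a = [3, -2] (primitive direction); the mode-2 fibre T[0,:,0] = [6, -6] gives b = [1, -1]; then c[k] = T[0,0,k] / (a[0]·b[0]) = [6, 9, 9] / 3 = [2, 3, 3].
Expanding [3, -2] ⊗ [1, -1] ⊗ [2, 3, 3] reproduces all 12 entries of T, so T = [3, -2] ⊗ [1, -1] ⊗ [2, 3, 3] and rank(T) ≤ 1.
Equivalently every frontal slice T[:,:,k] is c[k] times the rank-1 matrix [3, -2] ⊗ [1, -1]. So T has rank 1 (it is nonzero).

Yes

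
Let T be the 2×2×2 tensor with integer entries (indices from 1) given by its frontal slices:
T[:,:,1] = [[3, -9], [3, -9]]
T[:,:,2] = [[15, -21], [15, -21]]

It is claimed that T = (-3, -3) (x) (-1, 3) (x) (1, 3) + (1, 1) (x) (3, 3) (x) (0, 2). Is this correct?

Reconstruct entrywise from the claimed factors. For example, T[2,1,2] = 15 and Σₗ aₗ[2]bₗ[1]cₗ[2] = (-3)·(-1)·(3) + (1)·(3)·(2) = 15; checking all 8 entries, every one matches. The claim holds.

Yes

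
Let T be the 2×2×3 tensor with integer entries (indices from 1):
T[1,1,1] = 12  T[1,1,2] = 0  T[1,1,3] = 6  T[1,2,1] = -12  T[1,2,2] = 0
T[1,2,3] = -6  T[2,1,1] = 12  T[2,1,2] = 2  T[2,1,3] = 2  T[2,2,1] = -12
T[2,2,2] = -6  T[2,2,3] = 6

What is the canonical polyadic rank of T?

2

Lower bound: the mode-2 unfolding of T (rows indexed by j, columns by (i,k) = (1,1), (1,2), (1,3), (2,1), (2,2), (2,3)) is [[12, 0, 6, 12, 2, 2], [-12, 0, -6, -12, -6, 6]].
There the 2×2 minor on rows j ∈ {1, 2}, columns (i,k) ∈ {(1,1), (2,2)} is det [[12, 2], [-12, -6]] = -48 ≠ 0, so this unfolding has rank ≥ 2; CP rank is at least every unfolding rank, so rank(T) ≥ 2. (This is only a lower bound: in general the CP rank may exceed every unfolding rank, so we still need to exhibit 2 rank-1 terms summing to T.)
Upper bound — finding two terms. Write S_k = T[:,:,k] for the frontal slices: S₁ = [[12, -12], [12, -12]], S₂ = [[0, 0], [2, -6]], S₃ = [[6, -6], [2, 6]].
If T = a₁ (x) b₁ (x) c₁ + a₂ (x) b₂ (x) c₂ then each S_k = c₁[k]·a₁b₁ᵀ + c₂[k]·a₂b₂ᵀ. S₁ and S₂ are linearly independent, so a₁b₁ᵀ and a₂b₂ᵀ must span the same plane of matrices: they are the rank-1 matrices of the form x·S₁ + y·S₂.
det(x·S₁ + y·S₂) is −48·xy = (-48)·(y)(x), vanishing at (x:y) = (1:0) and (0:1).
M₁ = S₁ = [[12, -12], [12, -12]] = 12·(1, 1)(1, -1)ᵀ and M₂ = S₂ = [[0, 0], [2, -6]] = 2·(0, 1)(1, -3)ᵀ, so take a₁ = (1, 1), b₁ = (1, -1), a₂ = (0, 1), b₂ = (1, -3).
Each slice is an integer combination of E₁ = a₁b₁ᵀ and E₂ = a₂b₂ᵀ: S₁ = 12·E₁, S₂ = 2·E₂, S₃ = 6·E₁ − 4·E₂; reading off coefficients, c₁ = (12, 0, 6) and c₂ = (0, 2, -4).
Hence T = (1, 1) (x) (1, -1) (x) (12, 0, 6) + (0, 1) (x) (1, -3) (x) (0, 2, -4), so rank(T) ≤ 2.
These bounds meet, so rank(T) = 2.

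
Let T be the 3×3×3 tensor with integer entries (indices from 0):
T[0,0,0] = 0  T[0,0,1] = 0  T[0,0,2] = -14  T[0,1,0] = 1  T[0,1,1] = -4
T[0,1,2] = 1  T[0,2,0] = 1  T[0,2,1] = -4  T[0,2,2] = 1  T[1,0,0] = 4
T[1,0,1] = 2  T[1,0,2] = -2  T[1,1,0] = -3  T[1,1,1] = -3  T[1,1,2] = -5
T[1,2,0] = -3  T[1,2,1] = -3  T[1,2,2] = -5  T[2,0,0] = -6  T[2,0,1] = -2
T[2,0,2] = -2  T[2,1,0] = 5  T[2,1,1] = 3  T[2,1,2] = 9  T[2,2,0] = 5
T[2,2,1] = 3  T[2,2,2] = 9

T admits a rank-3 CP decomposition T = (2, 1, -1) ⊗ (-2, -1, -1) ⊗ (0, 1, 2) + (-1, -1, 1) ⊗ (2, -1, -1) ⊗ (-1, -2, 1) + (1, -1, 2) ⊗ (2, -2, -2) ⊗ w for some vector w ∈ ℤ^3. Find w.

Subtract the known terms from T to get the rank-1 residual R = (1, -1, 2) ⊗ (2, -2, -2) ⊗ w, so R[i,j,k] = a[i]·b[j]·w[k]. Pick indices with nonzero a[0]·b[0] = (1)·(2) = 2. Only the fibre through (0,0,·) is needed: R[0,0,:] = T[0,0,:] − Σₗ aₗ[0]bₗ[0]cₗ = [0, 0, -14] − (2)·(-2)·(0, 1, 2) − (-1)·(2)·(-1, -2, 1) = [-2, 0, -4]. Then w[k] = R[0,0,k] / 2 for each k, giving w = [-2, 0, -4] / 2 = (-1, 0, -2).

w = (-1, 0, -2)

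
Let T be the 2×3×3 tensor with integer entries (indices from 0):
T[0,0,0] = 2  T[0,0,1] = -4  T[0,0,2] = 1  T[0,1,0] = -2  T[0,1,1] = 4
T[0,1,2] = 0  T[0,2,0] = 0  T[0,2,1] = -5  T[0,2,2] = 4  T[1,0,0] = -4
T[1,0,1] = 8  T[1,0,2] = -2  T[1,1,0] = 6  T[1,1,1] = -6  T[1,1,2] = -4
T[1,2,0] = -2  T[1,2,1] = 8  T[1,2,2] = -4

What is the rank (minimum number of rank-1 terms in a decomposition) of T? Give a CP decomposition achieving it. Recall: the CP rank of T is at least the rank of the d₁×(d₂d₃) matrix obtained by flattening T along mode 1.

rank(T) = 3

Lower bound: in the mode-2 unfolding of T (rows indexed by j, columns by (i,k)) the 3×3 minor on rows j ∈ {0, 1, 2}, columns (i,k) ∈ {(0,0), (0,1), (0,2)} is det [[2, -4, 1], [-2, 4, 0], [0, -5, 4]] = 10 ≠ 0, so that unfolding has rank ≥ 3 and hence rank(T) ≥ 3 (CP rank is at least every unfolding rank, though it can be larger).
Upper bound: T is a sum of 3 rank-1 terms, T = (1, -2) (x) (1, -2, 1) (x) (2, -2, -1) + (1, -2) (x) (2, 2, 1) (x) (0, -1, 1) + (1, -1) (x) (0, 1, -1) (x) (2, 2, -4) (written with every a and b primitive with positive leading entry and the scale carried by c; CP decompositions are not unique, and this one is verified by expanding entrywise), so rank(T) ≤ 3.
These bounds meet, so rank(T) = 3.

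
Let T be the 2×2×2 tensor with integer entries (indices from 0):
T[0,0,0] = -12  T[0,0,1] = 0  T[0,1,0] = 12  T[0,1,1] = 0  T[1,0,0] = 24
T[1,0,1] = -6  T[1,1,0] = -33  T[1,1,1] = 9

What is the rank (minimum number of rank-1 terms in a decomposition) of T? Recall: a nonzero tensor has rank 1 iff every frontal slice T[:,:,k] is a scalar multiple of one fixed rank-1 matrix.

Lower bound: the mode-1 unfolding of T (rows indexed by i, columns by (j,k) = (0,0), (0,1), (1,0), (1,1)) is [[-12, 0, 12, 0], [24, -6, -33, 9]].
There the 2×2 minor on rows i ∈ {0, 1}, columns (j,k) ∈ {(0,0), (0,1)} is det [[-12, 0], [24, -6]] = 72 ≠ 0, so this unfolding has rank ≥ 2; CP rank is at least every unfolding rank, so rank(T) ≥ 2. (Unfolding ranks only ever bound the CP rank from below — rank(T) can be strictly larger than all of them — so the matching upper bound has to come from an explicit 2-term decomposition.)
Upper bound — finding two terms. Write S_k = T[:,:,k] for the frontal slices: S₀ = [[-12, 12], [24, -33]], S₁ = [[0, 0], [-6, 9]].
If T = a₁ ⊗ b₁ ⊗ c₁ + a₂ ⊗ b₂ ⊗ c₂ then each S_k = c₁[k]·a₁b₁ᵀ + c₂[k]·a₂b₂ᵀ. S₀ and S₁ are linearly independent, so a₁b₁ᵀ and a₂b₂ᵀ must span the same plane of matrices: they are the rank-1 matrices of the form x·S₀ + y·S₁.
det(x·S₀ + y·S₁) is 108·x² − 36·xy = 36·(3·x − y)(x), vanishing at (x:y) = (1:3) and (0:1).
M₁ = S₀ + 3·S₁ = [[-12, 12], [6, -6]] = (-6)·[2, -1][1, -1]ᵀ and M₂ = S₁ = [[0, 0], [-6, 9]] = (-3)·[0, 1][2, -3]ᵀ, so take a₁ = [2, -1], b₁ = [1, -1], a₂ = [0, 1], b₂ = [2, -3].
Each slice is an integer combination of E₁ = a₁b₁ᵀ and E₂ = a₂b₂ᵀ: S₀ = −6·E₁ + 9·E₂, S₁ = −3·E₂; reading off coefficients, c₁ = [-6, 0] and c₂ = [9, -3].
Hence T = [2, -1] ⊗ [1, -1] ⊗ [-6, 0] + [0, 1] ⊗ [2, -3] ⊗ [9, -3], so rank(T) ≤ 2.
These bounds meet, so rank(T) = 2.
Check entry T[1,0,0] = 24: (-1)·(1)·(-6) + (1)·(2)·(9) = 24.

2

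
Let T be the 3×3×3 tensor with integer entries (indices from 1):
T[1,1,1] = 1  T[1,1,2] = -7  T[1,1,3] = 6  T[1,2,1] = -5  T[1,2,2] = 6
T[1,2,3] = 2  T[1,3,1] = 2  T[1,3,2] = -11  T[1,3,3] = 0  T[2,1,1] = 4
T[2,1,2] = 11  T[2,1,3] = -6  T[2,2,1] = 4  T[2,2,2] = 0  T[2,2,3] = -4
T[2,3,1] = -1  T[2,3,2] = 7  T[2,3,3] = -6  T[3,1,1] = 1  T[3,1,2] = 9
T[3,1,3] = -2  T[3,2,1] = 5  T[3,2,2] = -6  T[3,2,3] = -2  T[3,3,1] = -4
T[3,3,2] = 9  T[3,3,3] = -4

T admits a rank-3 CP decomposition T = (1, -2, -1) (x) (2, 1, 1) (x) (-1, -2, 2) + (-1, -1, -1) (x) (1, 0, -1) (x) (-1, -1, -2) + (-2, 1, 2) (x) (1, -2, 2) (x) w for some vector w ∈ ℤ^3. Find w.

w = (-1, 2, 0)

Subtract the known terms from T to get the rank-1 residual R = (-2, 1, 2) (x) (1, -2, 2) (x) w, so R[i,j,k] = a[i]·b[j]·w[k]. Pick indices with nonzero a[1]·b[1] = (-2)·(1) = -2. Only the fibre through (1,1,·) is needed: R[1,1,:] = T[1,1,:] − Σₗ aₗ[1]bₗ[1]cₗ = [1, -7, 6] − (1)·(2)·(-1, -2, 2) − (-1)·(1)·(-1, -1, -2) = [2, -4, 0]. Then w[k] = R[1,1,k] / -2 for each k, giving w = [2, -4, 0] / -2 = (-1, 2, 0).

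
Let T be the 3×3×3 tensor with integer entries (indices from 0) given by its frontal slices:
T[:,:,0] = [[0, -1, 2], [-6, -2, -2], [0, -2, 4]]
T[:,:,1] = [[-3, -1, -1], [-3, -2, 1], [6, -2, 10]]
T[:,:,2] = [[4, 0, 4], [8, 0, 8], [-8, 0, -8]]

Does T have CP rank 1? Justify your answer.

The mode-1 unfolding of T (rows indexed by i, columns by (j,k) = (0,0), (0,1), (0,2), (1,0), (1,1), (1,2), (2,0), (2,1), (2,2)) is [[0, -3, 4, -1, -1, 0, 2, -1, 4], [-6, -3, 8, -2, -2, 0, -2, 1, 8], [0, 6, -8, -2, -2, 0, 4, 10, -8]].
There the 3×3 minor on rows i ∈ {0, 1, 2}, columns (j,k) ∈ {(0,0), (0,1), (1,0)} is det [[0, -3, -1], [-6, -3, -2], [0, 6, -2]] = 72 ≠ 0, so this unfolding has rank ≥ 3; CP rank is at least every unfolding rank, so rank(T) ≥ 3.
In particular rank(T) ≥ 3 > 1, so T is not rank-1.

No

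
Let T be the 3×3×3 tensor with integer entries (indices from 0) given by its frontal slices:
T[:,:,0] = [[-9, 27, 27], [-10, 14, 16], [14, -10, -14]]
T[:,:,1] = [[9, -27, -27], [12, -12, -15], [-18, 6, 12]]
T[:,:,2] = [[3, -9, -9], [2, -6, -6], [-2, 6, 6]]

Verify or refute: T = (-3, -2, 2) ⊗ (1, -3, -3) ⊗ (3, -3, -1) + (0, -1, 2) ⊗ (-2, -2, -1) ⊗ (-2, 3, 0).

Reconstruct entrywise from the claimed factors. For example, T[0,0,1] = 9 and Σₗ aₗ[0]bₗ[0]cₗ[1] = (-3)·(1)·(-3) + (0)·(-2)·(3) = 9; checking all 27 entries, every one matches. The claim holds.

Yes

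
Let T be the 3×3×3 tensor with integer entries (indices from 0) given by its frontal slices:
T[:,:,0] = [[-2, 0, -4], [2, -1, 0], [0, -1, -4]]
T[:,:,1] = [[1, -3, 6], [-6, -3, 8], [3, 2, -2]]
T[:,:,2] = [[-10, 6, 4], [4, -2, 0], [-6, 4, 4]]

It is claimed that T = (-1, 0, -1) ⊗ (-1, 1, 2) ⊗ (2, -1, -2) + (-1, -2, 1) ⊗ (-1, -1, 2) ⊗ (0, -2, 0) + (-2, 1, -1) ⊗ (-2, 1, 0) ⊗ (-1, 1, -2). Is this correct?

Yes

Reconstruct entrywise from the claimed factors. For example, T[1,2,0] = 0 and Σₗ aₗ[1]bₗ[2]cₗ[0] = (0)·(2)·(2) + (-2)·(2)·(0) + (1)·(0)·(-1) = 0; checking all 27 entries, every one matches. The claim holds.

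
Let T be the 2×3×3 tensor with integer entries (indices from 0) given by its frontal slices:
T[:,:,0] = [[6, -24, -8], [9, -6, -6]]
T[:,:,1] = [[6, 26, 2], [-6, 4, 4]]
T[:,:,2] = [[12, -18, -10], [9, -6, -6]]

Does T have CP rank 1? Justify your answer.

The mode-2 unfolding of T (rows indexed by j, columns by (i,k) = (0,0), (0,1), (0,2), (1,0), (1,1), (1,2)) is [[6, 6, 12, 9, -6, 9], [-24, 26, -18, -6, 4, -6], [-8, 2, -10, -6, 4, -6]].
There the 2×2 minor on rows j ∈ {0, 1}, columns (i,k) ∈ {(0,0), (0,1)} is det [[6, 6], [-24, 26]] = 300 ≠ 0, so this unfolding has rank ≥ 2; CP rank is at least every unfolding rank, so rank(T) ≥ 2.
In particular rank(T) ≥ 2 > 1, so T is not rank-1.

No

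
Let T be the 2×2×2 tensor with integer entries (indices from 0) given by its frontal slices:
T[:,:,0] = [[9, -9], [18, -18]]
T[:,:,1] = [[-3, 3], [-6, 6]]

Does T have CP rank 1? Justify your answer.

Yes

The mode-1 fibre T[:,0,0] = [9, 18] gives a = [1, 2] (primitive direction); the mode-2 fibre T[0,:,0] = [9, -9] gives b = [1, -1]; then c[k] = T[0,0,k] / (a[0]·b[0]) = [9, -3] / 1 = [9, -3].
Expanding [1, 2] ⊗ [1, -1] ⊗ [9, -3] reproduces all 8 entries of T, so T = [1, 2] ⊗ [1, -1] ⊗ [9, -3] and rank(T) ≤ 1.
Equivalently every frontal slice T[:,:,k] is c[k] times the rank-1 matrix [1, 2] ⊗ [1, -1]. So T has rank 1 (it is nonzero).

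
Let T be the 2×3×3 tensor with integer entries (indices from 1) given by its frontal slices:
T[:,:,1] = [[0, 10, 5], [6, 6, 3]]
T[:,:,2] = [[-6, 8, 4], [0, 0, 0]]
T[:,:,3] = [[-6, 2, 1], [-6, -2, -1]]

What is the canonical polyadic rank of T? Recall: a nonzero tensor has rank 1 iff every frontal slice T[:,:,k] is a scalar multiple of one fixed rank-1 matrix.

3

Lower bound: in the mode-3 unfolding of T (rows indexed by k, columns by (i,j)) the 3×3 minor on rows k ∈ {1, 2, 3}, columns (i,j) ∈ {(1,1), (1,2), (2,1)} is det [[0, 10, 6], [-6, 8, 0], [-6, 2, -6]] = -144 ≠ 0, so that unfolding has rank ≥ 3 and hence rank(T) ≥ 3 (CP rank is at least every unfolding rank, though it can be larger).
Upper bound: T is a sum of 3 rank-1 terms, T = [1, -1] ⊗ [2, -2, -1] ⊗ [-1, -2, -1] + [1, 1] ⊗ [0, 2, 1] ⊗ [4, 2, 0] + [1, 2] ⊗ [1, 0, 0] ⊗ [2, -2, -4] (written with every a and b primitive with positive leading entry and the scale carried by c; CP decompositions are not unique, and this one is verified by expanding entrywise), so rank(T) ≤ 3.
These bounds meet, so rank(T) = 3.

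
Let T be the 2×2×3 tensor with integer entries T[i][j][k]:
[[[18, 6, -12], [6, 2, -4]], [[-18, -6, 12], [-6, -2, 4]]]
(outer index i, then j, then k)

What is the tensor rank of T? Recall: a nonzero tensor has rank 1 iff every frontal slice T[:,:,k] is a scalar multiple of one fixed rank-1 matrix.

Lower bound: T ≠ 0 (e.g. T[0,0,0] = 18), so rank(T) ≥ 1.
Upper bound: if T = a ⊗ b ⊗ c then every fibre of T is a multiple of the corresponding factor, so read the factors off the fibres through the nonzero entry T[0,0,0] = 18.
The mode-1 fibre T[:,0,0] = [18, -18] gives a = [1, -1] (primitive direction); the mode-2 fibre T[0,:,0] = [18, 6] gives b = [3, 1]; then c[k] = T[0,0,k] / (a[0]·b[0]) = [18, 6, -12] / 3 = [6, 2, -4].
Expanding [1, -1] ⊗ [3, 1] ⊗ [6, 2, -4] reproduces all 12 entries of T, so T = [1, -1] ⊗ [3, 1] ⊗ [6, 2, -4] and rank(T) ≤ 1.
These bounds meet, so rank(T) = 1.
Check entry T[0,0,1] = 6: (1)·(3)·(2) = 6.

1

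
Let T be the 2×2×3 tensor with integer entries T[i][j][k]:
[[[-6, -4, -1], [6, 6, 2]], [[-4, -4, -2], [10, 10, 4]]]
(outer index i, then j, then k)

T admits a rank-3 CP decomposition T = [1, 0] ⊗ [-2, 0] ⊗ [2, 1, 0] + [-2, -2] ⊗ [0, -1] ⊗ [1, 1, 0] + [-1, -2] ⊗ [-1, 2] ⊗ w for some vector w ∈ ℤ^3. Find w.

Subtract the known terms from T to get the rank-1 residual R = [-1, -2] ⊗ [-1, 2] ⊗ w, so R[i,j,k] = a[i]·b[j]·w[k]. Pick indices with nonzero a[0]·b[0] = (-1)·(-1) = 1. Only the fibre through (0,0,·) is needed: R[0,0,:] = T[0,0,:] − Σₗ aₗ[0]bₗ[0]cₗ = [-6, -4, -1] − (1)·(-2)·[2, 1, 0] − (-2)·(0)·[1, 1, 0] = [-2, -2, -1]. Then w[k] = R[0,0,k] / 1 for each k, giving w = [-2, -2, -1] / 1 = [-2, -2, -1].

w = [-2, -2, -1]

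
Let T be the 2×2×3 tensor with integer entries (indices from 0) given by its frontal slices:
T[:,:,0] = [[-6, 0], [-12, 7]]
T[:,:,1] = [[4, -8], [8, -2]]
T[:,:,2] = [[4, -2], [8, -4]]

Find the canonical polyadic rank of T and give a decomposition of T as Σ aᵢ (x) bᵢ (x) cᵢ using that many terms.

rank(T) = 2

Lower bound: the mode-2 unfolding of T (rows indexed by j, columns by (i,k) = (0,0), (0,1), (0,2), (1,0), (1,1), (1,2)) is [[-6, 4, 4, -12, 8, 8], [0, -8, -2, 7, -2, -4]].
There the 2×2 minor on rows j ∈ {0, 1}, columns (i,k) ∈ {(0,0), (0,1)} is det [[-6, 4], [0, -8]] = 48 ≠ 0, so this unfolding has rank ≥ 2; CP rank is at least every unfolding rank, so rank(T) ≥ 2. (Unfolding ranks only ever bound the CP rank from below — rank(T) can be strictly larger than all of them — so the matching upper bound has to come from an explicit 2-term decomposition.)
Upper bound — finding two terms. Write S_k = T[:,:,k] for the frontal slices: S₀ = [[-6, 0], [-12, 7]], S₁ = [[4, -8], [8, -2]], S₂ = [[4, -2], [8, -4]].
If T = a₁ (x) b₁ (x) c₁ + a₂ (x) b₂ (x) c₂ then each S_k = c₁[k]·a₁b₁ᵀ + c₂[k]·a₂b₂ᵀ. S₀ and S₁ are linearly independent, so a₁b₁ᵀ and a₂b₂ᵀ must span the same plane of matrices: they are the rank-1 matrices of the form x·S₀ + y·S₁.
det(x·S₀ + y·S₁) is −42·x² − 56·xy + 56·y² = (-14)·(3·x − 2·y)(x + 2·y), vanishing at (x:y) = (2:3) and (2:-1).
M₁ = 2·S₀ + 3·S₁ = [[0, -24], [0, 8]] = (-8)·[3, -1][0, 1]ᵀ and M₂ = 2·S₀ − S₁ = [[-16, 8], [-32, 16]] = (-8)·[1, 2][2, -1]ᵀ, so take a₁ = [3, -1], b₁ = [0, 1], a₂ = [1, 2], b₂ = [2, -1].
Each slice is an integer combination of E₁ = a₁b₁ᵀ and E₂ = a₂b₂ᵀ: S₀ = −E₁ − 3·E₂, S₁ = −2·E₁ + 2·E₂, S₂ = 2·E₂; reading off coefficients, c₁ = [-1, -2, 0] and c₂ = [-3, 2, 2].
Hence T = [3, -1] (x) [0, 1] (x) [-1, -2, 0] + [1, 2] (x) [2, -1] (x) [-3, 2, 2], so rank(T) ≤ 2.
These bounds meet, so rank(T) = 2.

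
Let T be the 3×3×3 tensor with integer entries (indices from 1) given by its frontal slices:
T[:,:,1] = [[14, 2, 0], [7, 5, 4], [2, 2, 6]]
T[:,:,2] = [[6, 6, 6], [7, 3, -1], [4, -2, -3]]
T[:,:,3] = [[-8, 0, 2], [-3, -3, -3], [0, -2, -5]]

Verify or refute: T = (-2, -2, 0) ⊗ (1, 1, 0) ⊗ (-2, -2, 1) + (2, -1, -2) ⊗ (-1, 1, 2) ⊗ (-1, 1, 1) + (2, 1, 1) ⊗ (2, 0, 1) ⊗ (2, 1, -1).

Reconstruct entrywise from the claimed factors. For example, T[2,2,1] = 5 and Σₗ aₗ[2]bₗ[2]cₗ[1] = (-2)·(1)·(-2) + (-1)·(1)·(-1) + (1)·(0)·(2) = 5; checking all 27 entries, every one matches. The claim holds.

Yes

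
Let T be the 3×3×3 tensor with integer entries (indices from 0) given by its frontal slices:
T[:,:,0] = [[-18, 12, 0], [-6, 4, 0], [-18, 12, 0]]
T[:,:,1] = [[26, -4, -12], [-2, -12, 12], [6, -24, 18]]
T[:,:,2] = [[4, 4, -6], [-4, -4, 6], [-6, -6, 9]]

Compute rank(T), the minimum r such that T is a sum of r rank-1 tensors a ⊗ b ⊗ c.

Lower bound: in the mode-1 unfolding of T (rows indexed by i, columns by (j,k)) the 2×2 minor on rows i ∈ {0, 1}, columns (j,k) ∈ {(0,0), (0,1)} is det [[-18, 26], [-6, -2]] = 192 ≠ 0, so that unfolding has rank ≥ 2 and hence rank(T) ≥ 2 (CP rank is at least every unfolding rank, though it can be larger).
Upper bound: with S_k = T[:,:,k], the two rank-1 terms a₁b₁ᵀ, a₂b₂ᵀ are the rank-1 members of the pencil x·S₀ + y·S₁.
The 2×2 minor of x·S₀ + y·S₁ on rows {0,1}, columns {0,1} is 320·xy − 320·y² = 320·(x − y)(y), vanishing at (x:y) = (1:1) and (1:0).
M₁ = S₀ + S₁ = [[8, 8, -12], [-8, -8, 12], [-12, -12, 18]] = 2·[2, -2, -3][2, 2, -3]ᵀ and M₂ = S₀ = [[-18, 12, 0], [-6, 4, 0], [-18, 12, 0]] = (-2)·[3, 1, 3][3, -2, 0]ᵀ, so take a₁ = [2, -2, -3], b₁ = [2, 2, -3], a₂ = [3, 1, 3], b₂ = [3, -2, 0].
Each slice is an integer combination of E₁ = a₁b₁ᵀ and E₂ = a₂b₂ᵀ: S₀ = −2·E₂, S₁ = 2·E₁ + 2·E₂, S₂ = E₁; reading off coefficients, c₁ = [0, 2, 1] and c₂ = [-2, 2, 0].
Hence T = [2, -2, -3] ⊗ [2, 2, -3] ⊗ [0, 2, 1] + [3, 1, 3] ⊗ [3, -2, 0] ⊗ [-2, 2, 0], so rank(T) ≤ 2.
These bounds meet, so rank(T) = 2.

2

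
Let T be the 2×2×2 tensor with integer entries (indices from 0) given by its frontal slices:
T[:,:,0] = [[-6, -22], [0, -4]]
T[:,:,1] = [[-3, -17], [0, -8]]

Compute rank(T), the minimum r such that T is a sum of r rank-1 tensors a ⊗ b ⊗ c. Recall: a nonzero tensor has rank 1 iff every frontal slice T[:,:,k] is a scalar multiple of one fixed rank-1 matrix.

2

Lower bound: in the mode-3 unfolding of T (rows indexed by k, columns by (i,j)) the 2×2 minor on rows k ∈ {0, 1}, columns (i,j) ∈ {(0,0), (0,1)} is det [[-6, -22], [-3, -17]] = 36 ≠ 0, so that unfolding has rank ≥ 2 and hence rank(T) ≥ 2 (CP rank is at least every unfolding rank, though it can be larger).
Upper bound: with S_k = T[:,:,k], the two rank-1 terms a₁b₁ᵀ, a₂b₂ᵀ are the rank-1 members of the pencil x·S₀ + y·S₁.
det(x·S₀ + y·S₁) is 24·x² + 60·xy + 24·y² = 12·(x + 2·y)(2·x + y), vanishing at (x:y) = (2:-1) and (1:-2).
M₁ = 2·S₀ − S₁ = [[-9, -27], [0, 0]] = (-9)·[1, 0][1, 3]ᵀ and M₂ = S₀ − 2·S₁ = [[0, 12], [0, 12]] = 12·[1, 1][0, 1]ᵀ, so take a₁ = [1, 0], b₁ = [1, 3], a₂ = [1, 1], b₂ = [0, 1].
Each slice is an integer combination of E₁ = a₁b₁ᵀ and E₂ = a₂b₂ᵀ: S₀ = −6·E₁ − 4·E₂, S₁ = −3·E₁ − 8·E₂; reading off coefficients, c₁ = [-6, -3] and c₂ = [-4, -8].
Hence T = [1, 0] ⊗ [1, 3] ⊗ [-6, -3] + [1, 1] ⊗ [0, 1] ⊗ [-4, -8], so rank(T) ≤ 2.
These bounds meet, so rank(T) = 2.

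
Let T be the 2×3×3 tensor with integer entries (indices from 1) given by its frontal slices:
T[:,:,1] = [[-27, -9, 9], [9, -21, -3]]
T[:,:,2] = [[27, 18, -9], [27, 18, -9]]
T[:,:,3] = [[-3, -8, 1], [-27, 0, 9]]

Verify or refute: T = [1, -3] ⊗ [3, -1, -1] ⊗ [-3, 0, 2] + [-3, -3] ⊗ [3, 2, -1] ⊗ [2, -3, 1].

Reconstruct entrywise from the claimed factors. For example, T[1,1,2] = 27 and Σₗ aₗ[1]bₗ[1]cₗ[2] = (1)·(3)·(0) + (-3)·(3)·(-3) = 27; checking all 18 entries, every one matches. The claim holds.

Yes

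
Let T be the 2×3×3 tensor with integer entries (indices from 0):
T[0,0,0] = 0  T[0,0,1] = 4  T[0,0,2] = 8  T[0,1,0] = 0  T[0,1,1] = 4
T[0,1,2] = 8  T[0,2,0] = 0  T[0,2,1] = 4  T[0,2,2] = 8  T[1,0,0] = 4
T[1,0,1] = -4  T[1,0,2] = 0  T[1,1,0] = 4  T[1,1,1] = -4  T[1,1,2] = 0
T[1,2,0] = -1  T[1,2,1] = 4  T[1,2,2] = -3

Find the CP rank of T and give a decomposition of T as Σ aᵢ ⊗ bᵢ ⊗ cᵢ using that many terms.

Lower bound: the mode-3 unfolding of T (rows indexed by k, columns by (i,j) = (0,0), (0,1), (0,2), (1,0), (1,1), (1,2)) is [[0, 0, 0, 4, 4, -1], [4, 4, 4, -4, -4, 4], [8, 8, 8, 0, 0, -3]].
There the 3×3 minor on rows k ∈ {0, 1, 2}, columns (i,j) ∈ {(0,0), (1,0), (1,2)} is det [[0, 4, -1], [4, -4, 4], [8, 0, -3]] = 144 ≠ 0, so this unfolding has rank ≥ 3; CP rank is at least every unfolding rank, so rank(T) ≥ 3. (This is only a lower bound: in general the CP rank may exceed every unfolding rank, so we still need to exhibit 3 rank-1 terms summing to T.)
Upper bound: T is a sum of 3 rank-1 terms, T = (0, 1) ⊗ (1, 1, -1) ⊗ (2, -4, 2) + (0, 1) ⊗ (2, 2, 1) ⊗ (1, 0, -1) + (1, 0) ⊗ (1, 1, 1) ⊗ (0, 4, 8) (one valid choice — decompositions are not unique — normalised so each a, b is primitive with positive first nonzero entry; check it by expanding all entries), so rank(T) ≤ 3.
These bounds meet, so rank(T) = 3.

rank(T) = 3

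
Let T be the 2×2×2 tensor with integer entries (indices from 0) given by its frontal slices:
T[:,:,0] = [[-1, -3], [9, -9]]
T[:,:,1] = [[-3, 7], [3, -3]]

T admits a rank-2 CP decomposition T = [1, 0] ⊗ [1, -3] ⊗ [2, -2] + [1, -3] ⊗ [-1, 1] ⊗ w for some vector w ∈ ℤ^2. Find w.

Subtract the known terms from T to get the rank-1 residual R = [1, -3] ⊗ [-1, 1] ⊗ w, so R[i,j,k] = a[i]·b[j]·w[k]. Pick indices with nonzero a[0]·b[0] = (1)·(-1) = -1. Only the fibre through (0,0,·) is needed: R[0,0,:] = T[0,0,:] − Σₗ aₗ[0]bₗ[0]cₗ = [-1, -3] − (1)·(1)·[2, -2] = [-3, -1]. Then w[k] = R[0,0,k] / -1 for each k, giving w = [-3, -1] / -1 = [3, 1].

w = [3, 1]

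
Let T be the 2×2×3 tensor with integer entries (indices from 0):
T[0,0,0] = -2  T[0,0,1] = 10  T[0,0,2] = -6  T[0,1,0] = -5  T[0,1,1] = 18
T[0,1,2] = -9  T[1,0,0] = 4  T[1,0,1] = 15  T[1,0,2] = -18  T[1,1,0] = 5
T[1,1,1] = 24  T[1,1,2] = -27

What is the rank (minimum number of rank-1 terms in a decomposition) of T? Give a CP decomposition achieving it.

rank(T) = 2

Lower bound: the mode-3 unfolding of T (rows indexed by k, columns by (i,j) = (0,0), (0,1), (1,0), (1,1)) is [[-2, -5, 4, 5], [10, 18, 15, 24], [-6, -9, -18, -27]].
There the 2×2 minor on rows k ∈ {0, 1}, columns (i,j) ∈ {(0,0), (0,1)} is det [[-2, -5], [10, 18]] = 14 ≠ 0, so this unfolding has rank ≥ 2; CP rank is at least every unfolding rank, so rank(T) ≥ 2. (Unfolding ranks only ever bound the CP rank from below — rank(T) can be strictly larger than all of them — so the matching upper bound has to come from an explicit 2-term decomposition.)
Upper bound — finding two terms. Write S_k = T[:,:,k] for the frontal slices: S₀ = [[-2, -5], [4, 5]], S₁ = [[10, 18], [15, 24]], S₂ = [[-6, -9], [-18, -27]].
If T = a₁ ⊗ b₁ ⊗ c₁ + a₂ ⊗ b₂ ⊗ c₂ then each S_k = c₁[k]·a₁b₁ᵀ + c₂[k]·a₂b₂ᵀ. S₀ and S₁ are linearly independent, so a₁b₁ᵀ and a₂b₂ᵀ must span the same plane of matrices: they are the rank-1 matrices of the form x·S₀ + y·S₁.
det(x·S₀ + y·S₁) is 10·x² + 5·xy − 30·y² = 5·(2·x − 3·y)(x + 2·y), vanishing at (x:y) = (3:2) and (2:-1).
M₁ = 3·S₀ + 2·S₁ = [[14, 21], [42, 63]] = 7·[1, 3][2, 3]ᵀ and M₂ = 2·S₀ − S₁ = [[-14, -28], [-7, -14]] = (-7)·[2, 1][1, 2]ᵀ, so take a₁ = [1, 3], b₁ = [2, 3], a₂ = [2, 1], b₂ = [1, 2].
Each slice is an integer combination of E₁ = a₁b₁ᵀ and E₂ = a₂b₂ᵀ: S₀ = E₁ − 2·E₂, S₁ = 2·E₁ + 3·E₂, S₂ = −3·E₁; reading off coefficients, c₁ = [1, 2, -3] and c₂ = [-2, 3, 0].
Hence T = [1, 3] ⊗ [2, 3] ⊗ [1, 2, -3] + [2, 1] ⊗ [1, 2] ⊗ [-2, 3, 0], so rank(T) ≤ 2.
These bounds meet, so rank(T) = 2.
Check entry T[1,0,1] = 15: (3)·(2)·(2) + (1)·(1)·(3) = 15.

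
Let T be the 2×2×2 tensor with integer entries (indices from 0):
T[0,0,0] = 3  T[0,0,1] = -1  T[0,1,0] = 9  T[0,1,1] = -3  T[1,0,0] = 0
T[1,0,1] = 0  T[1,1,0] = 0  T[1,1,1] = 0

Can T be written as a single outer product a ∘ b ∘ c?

Yes

If T = a ∘ b ∘ c then every fibre of T is a multiple of the corresponding factor, so read the factors off the fibres through the nonzero entry T[0,0,0] = 3.
The mode-1 fibre T[:,0,0] = [3, 0] gives a = [1, 0] (primitive direction); the mode-2 fibre T[0,:,0] = [3, 9] gives b = [1, 3]; then c[k] = T[0,0,k] / (a[0]·b[0]) = [3, -1] / 1 = [3, -1].
Expanding [1, 0] ∘ [1, 3] ∘ [3, -1] reproduces all 8 entries of T, so T = [1, 0] ∘ [1, 3] ∘ [3, -1] and rank(T) ≤ 1.
Equivalently every frontal slice T[:,:,k] is c[k] times the rank-1 matrix [1, 0] ∘ [1, 3]. So T has rank 1 (it is nonzero).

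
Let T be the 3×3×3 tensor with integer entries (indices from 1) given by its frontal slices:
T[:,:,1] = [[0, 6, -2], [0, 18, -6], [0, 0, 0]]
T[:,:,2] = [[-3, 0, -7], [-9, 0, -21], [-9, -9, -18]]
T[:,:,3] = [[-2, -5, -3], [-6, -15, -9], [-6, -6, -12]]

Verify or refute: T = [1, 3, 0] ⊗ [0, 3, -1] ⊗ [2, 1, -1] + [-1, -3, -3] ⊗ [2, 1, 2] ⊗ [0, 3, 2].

No

Reconstruct entry (1,1,2) from the claimed factors: Σₗ aₗ[1]bₗ[1]cₗ[2] = (1)·(0)·(1) + (-1)·(2)·(3) = -6, but T[1,1,2] = -3. The claim is false.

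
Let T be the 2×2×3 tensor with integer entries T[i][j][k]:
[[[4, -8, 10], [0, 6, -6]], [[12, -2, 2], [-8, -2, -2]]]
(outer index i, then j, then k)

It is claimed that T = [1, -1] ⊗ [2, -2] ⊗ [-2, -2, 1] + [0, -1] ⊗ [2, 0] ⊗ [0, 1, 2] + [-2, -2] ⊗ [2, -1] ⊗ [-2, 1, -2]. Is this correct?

Yes

Reconstruct entrywise from the claimed factors. For example, T[1,1,0] = -8 and Σₗ aₗ[1]bₗ[1]cₗ[0] = (-1)·(-2)·(-2) + (-1)·(0)·(0) + (-2)·(-1)·(-2) = -8; checking all 12 entries, every one matches. The claim holds.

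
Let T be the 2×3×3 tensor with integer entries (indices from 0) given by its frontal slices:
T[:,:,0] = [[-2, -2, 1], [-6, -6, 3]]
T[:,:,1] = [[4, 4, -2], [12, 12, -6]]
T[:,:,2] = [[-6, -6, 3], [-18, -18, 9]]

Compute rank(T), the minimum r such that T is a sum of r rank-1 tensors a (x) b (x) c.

1

Lower bound: T ≠ 0 (e.g. T[0,0,0] = -2), so rank(T) ≥ 1.
Upper bound: the mode-1 fibre T[:,0,0] = [-2, -6] gives a = [1, 3] (primitive direction); the mode-2 fibre T[0,:,0] = [-2, -2, 1] gives b = [2, 2, -1]; then c[k] = T[0,0,k] / (a[0]·b[0]) = [-2, 4, -6] / 2 = [-1, 2, -3].
Expanding [1, 3] (x) [2, 2, -1] (x) [-1, 2, -3] reproduces all 18 entries of T, so T = [1, 3] (x) [2, 2, -1] (x) [-1, 2, -3] and rank(T) ≤ 1.
These bounds meet, so rank(T) = 1.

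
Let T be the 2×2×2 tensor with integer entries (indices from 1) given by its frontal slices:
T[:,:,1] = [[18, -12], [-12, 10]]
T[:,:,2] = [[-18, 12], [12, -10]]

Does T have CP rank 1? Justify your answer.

No

The mode-1 unfolding of T (rows indexed by i, columns by (j,k) = (1,1), (1,2), (2,1), (2,2)) is [[18, -18, -12, 12], [-12, 12, 10, -10]].
There the 2×2 minor on rows i ∈ {1, 2}, columns (j,k) ∈ {(1,1), (2,1)} is det [[18, -12], [-12, 10]] = 36 ≠ 0, so this unfolding has rank ≥ 2; CP rank is at least every unfolding rank, so rank(T) ≥ 2.
In particular rank(T) ≥ 2 > 1, so T is not rank-1.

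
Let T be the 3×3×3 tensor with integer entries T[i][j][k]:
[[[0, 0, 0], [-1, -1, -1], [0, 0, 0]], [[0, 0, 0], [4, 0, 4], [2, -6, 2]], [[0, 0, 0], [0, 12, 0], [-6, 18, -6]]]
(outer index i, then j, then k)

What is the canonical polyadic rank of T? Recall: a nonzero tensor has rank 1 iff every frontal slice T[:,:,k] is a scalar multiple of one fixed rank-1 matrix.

2

Lower bound: the mode-3 unfolding of T (rows indexed by k, columns by (i,j) = (0,0), (0,1), (0,2), (1,0), (1,1), (1,2), (2,0), (2,1), (2,2)) is [[0, -1, 0, 0, 4, 2, 0, 0, -6], [0, -1, 0, 0, 0, -6, 0, 12, 18], [0, -1, 0, 0, 4, 2, 0, 0, -6]].
There the 2×2 minor on rows k ∈ {0, 1}, columns (i,j) ∈ {(0,1), (1,1)} is det [[-1, 4], [-1, 0]] = 4 ≠ 0, so this unfolding has rank ≥ 2; CP rank is at least every unfolding rank, so rank(T) ≥ 2. (Unfolding ranks only ever bound the CP rank from below — rank(T) can be strictly larger than all of them — so the matching upper bound has to come from an explicit 2-term decomposition.)
Upper bound — finding two terms. Write S_k = T[:,:,k] for the frontal slices: S₀ = [[0, -1, 0], [0, 4, 2], [0, 0, -6]], S₁ = [[0, -1, 0], [0, 0, -6], [0, 12, 18]], S₂ = [[0, -1, 0], [0, 4, 2], [0, 0, -6]].
If T = a₁ ∘ b₁ ∘ c₁ + a₂ ∘ b₂ ∘ c₂ then each S_k = c₁[k]·a₁b₁ᵀ + c₂[k]·a₂b₂ᵀ. S₀ and S₁ are linearly independent, so a₁b₁ᵀ and a₂b₂ᵀ must span the same plane of matrices: they are the rank-1 matrices of the form x·S₀ + y·S₁.
The 2×2 minor of x·S₀ + y·S₁ on rows {0,1}, columns {1,2} is −2·x² + 4·xy + 6·y² = (-2)·(x − 3·y)(x + y), vanishing at (x:y) = (3:1) and (1:-1).
M₁ = 3·S₀ + S₁ = [[0, -4, 0], [0, 12, 0], [0, 12, 0]] = (-4)·(1, -3, -3)(0, 1, 0)ᵀ and M₂ = S₀ − S₁ = [[0, 0, 0], [0, 4, 8], [0, -12, -24]] = 4·(0, 1, -3)(0, 1, 2)ᵀ, so take a₁ = (1, -3, -3), b₁ = (0, 1, 0), a₂ = (0, 1, -3), b₂ = (0, 1, 2).
Each slice is an integer combination of E₁ = a₁b₁ᵀ and E₂ = a₂b₂ᵀ: S₀ = −E₁ + E₂, S₁ = −E₁ − 3·E₂, S₂ = −E₁ + E₂; reading off coefficients, c₁ = (-1, -1, -1) and c₂ = (1, -3, 1).
Hence T = (1, -3, -3) ∘ (0, 1, 0) ∘ (-1, -1, -1) + (0, 1, -3) ∘ (0, 1, 2) ∘ (1, -3, 1), so rank(T) ≤ 2.
These bounds meet, so rank(T) = 2.
Check entry T[0,0,1] = 0: (1)·(0)·(-1) + (0)·(0)·(-3) = 0.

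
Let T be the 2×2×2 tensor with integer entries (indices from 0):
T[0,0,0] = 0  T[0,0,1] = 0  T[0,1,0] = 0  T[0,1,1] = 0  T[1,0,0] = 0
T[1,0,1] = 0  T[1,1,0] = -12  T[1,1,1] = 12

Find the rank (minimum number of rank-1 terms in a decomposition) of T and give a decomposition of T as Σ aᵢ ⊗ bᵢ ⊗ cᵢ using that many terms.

Lower bound: T ≠ 0 (e.g. T[1,1,0] = -12), so rank(T) ≥ 1.
Upper bound: if T = a ⊗ b ⊗ c then every fibre of T is a multiple of the corresponding factor, so read the factors off the fibres through the nonzero entry T[1,1,0] = -12.
The mode-1 fibre T[:,1,0] = [0, -12] gives a = [0, 1] (primitive direction); the mode-2 fibre T[1,:,0] = [0, -12] gives b = [0, 1]; then c[k] = T[1,1,k] / (a[1]·b[1]) = [-12, 12] / 1 = [-12, 12].
Expanding [0, 1] ⊗ [0, 1] ⊗ [-12, 12] reproduces all 8 entries of T, so T = [0, 1] ⊗ [0, 1] ⊗ [-12, 12] and rank(T) ≤ 1.
These bounds meet, so rank(T) = 1.

rank(T) = 1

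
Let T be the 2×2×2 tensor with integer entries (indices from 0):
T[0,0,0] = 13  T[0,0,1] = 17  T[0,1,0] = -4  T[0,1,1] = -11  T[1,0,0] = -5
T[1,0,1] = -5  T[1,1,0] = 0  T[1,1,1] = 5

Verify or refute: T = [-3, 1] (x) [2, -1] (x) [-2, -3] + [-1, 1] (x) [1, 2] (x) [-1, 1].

Reconstruct entrywise from the claimed factors. For example, T[0,0,1] = 17 and Σₗ aₗ[0]bₗ[0]cₗ[1] = (-3)·(2)·(-3) + (-1)·(1)·(1) = 17; checking all 8 entries, every one matches. The claim holds.

Yes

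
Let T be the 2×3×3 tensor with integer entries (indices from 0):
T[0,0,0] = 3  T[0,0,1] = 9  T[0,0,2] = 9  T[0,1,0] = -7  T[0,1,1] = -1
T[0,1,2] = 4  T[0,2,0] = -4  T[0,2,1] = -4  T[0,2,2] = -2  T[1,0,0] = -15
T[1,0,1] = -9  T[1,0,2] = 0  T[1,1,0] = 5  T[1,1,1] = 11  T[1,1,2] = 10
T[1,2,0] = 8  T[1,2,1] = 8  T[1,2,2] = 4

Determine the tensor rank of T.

2

Lower bound: in the mode-1 unfolding of T (rows indexed by i, columns by (j,k)) the 2×2 minor on rows i ∈ {0, 1}, columns (j,k) ∈ {(0,0), (0,1)} is det [[3, 9], [-15, -9]] = 108 ≠ 0, so that unfolding has rank ≥ 2 and hence rank(T) ≥ 2 (CP rank is at least every unfolding rank, though it can be larger).
Upper bound: with S_k = T[:,:,k], the two rank-1 terms a₁b₁ᵀ, a₂b₂ᵀ are the rank-1 members of the pencil x·S₀ + y·S₁.
The 2×2 minor of x·S₀ + y·S₁ on rows {0,1}, columns {0,1} is −90·x² + 90·y² = (-90)·(x − y)(x + y), vanishing at (x:y) = (1:1) and (1:-1).
M₁ = S₀ + S₁ = [[12, -8, -8], [-24, 16, 16]] = 4·(1, -2)(3, -2, -2)ᵀ and M₂ = S₀ − S₁ = [[-6, -6, 0], [-6, -6, 0]] = (-6)·(1, 1)(1, 1, 0)ᵀ, so take a₁ = (1, -2), b₁ = (3, -2, -2), a₂ = (1, 1), b₂ = (1, 1, 0).
Each slice is an integer combination of E₁ = a₁b₁ᵀ and E₂ = a₂b₂ᵀ: S₀ = 2·E₁ − 3·E₂, S₁ = 2·E₁ + 3·E₂, S₂ = E₁ + 6·E₂; reading off coefficients, c₁ = (2, 2, 1) and c₂ = (-3, 3, 6).
Hence T = (1, -2) ⊗ (3, -2, -2) ⊗ (2, 2, 1) + (1, 1) ⊗ (1, 1, 0) ⊗ (-3, 3, 6), so rank(T) ≤ 2.
These bounds meet, so rank(T) = 2.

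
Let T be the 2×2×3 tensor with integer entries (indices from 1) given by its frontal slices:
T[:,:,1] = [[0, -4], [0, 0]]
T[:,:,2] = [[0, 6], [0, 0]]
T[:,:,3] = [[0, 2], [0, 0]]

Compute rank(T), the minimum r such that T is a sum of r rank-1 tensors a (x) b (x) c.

1

Lower bound: T ≠ 0 (e.g. T[1,2,1] = -4), so rank(T) ≥ 1.
Upper bound: the mode-1 fibre T[:,2,1] = [-4, 0] gives a = [1, 0] (primitive direction); the mode-2 fibre T[1,:,1] = [0, -4] gives b = [0, 1]; then c[k] = T[1,2,k] / (a[1]·b[2]) = [-4, 6, 2] / 1 = [-4, 6, 2].
Expanding [1, 0] (x) [0, 1] (x) [-4, 6, 2] reproduces all 12 entries of T, so T = [1, 0] (x) [0, 1] (x) [-4, 6, 2] and rank(T) ≤ 1.
These bounds meet, so rank(T) = 1.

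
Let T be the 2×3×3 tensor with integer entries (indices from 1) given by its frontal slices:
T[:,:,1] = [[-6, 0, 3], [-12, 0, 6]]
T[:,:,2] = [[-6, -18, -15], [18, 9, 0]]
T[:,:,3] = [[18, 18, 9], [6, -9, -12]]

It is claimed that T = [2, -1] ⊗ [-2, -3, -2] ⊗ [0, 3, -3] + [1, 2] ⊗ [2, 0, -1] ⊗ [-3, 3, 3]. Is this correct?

Yes

Reconstruct entrywise from the claimed factors. For example, T[2,3,2] = 0 and Σₗ aₗ[2]bₗ[3]cₗ[2] = (-1)·(-2)·(3) + (2)·(-1)·(3) = 0; checking all 18 entries, every one matches. The claim holds.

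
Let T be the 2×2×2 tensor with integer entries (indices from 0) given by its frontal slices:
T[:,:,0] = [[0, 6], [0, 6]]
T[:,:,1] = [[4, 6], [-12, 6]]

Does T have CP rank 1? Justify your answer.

No

The mode-3 unfolding of T (rows indexed by k, columns by (i,j) = (0,0), (0,1), (1,0), (1,1)) is [[0, 6, 0, 6], [4, 6, -12, 6]].
There the 2×2 minor on rows k ∈ {0, 1}, columns (i,j) ∈ {(0,0), (0,1)} is det [[0, 6], [4, 6]] = -24 ≠ 0, so this unfolding has rank ≥ 2; CP rank is at least every unfolding rank, so rank(T) ≥ 2.
In particular rank(T) ≥ 2 > 1, so T is not rank-1.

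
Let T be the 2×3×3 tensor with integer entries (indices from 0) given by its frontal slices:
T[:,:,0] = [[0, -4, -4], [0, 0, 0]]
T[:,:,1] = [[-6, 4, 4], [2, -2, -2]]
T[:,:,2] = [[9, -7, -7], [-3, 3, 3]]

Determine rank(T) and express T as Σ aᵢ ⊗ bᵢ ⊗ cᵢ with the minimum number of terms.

Lower bound: the mode-2 unfolding of T (rows indexed by j, columns by (i,k) = (0,0), (0,1), (0,2), (1,0), (1,1), (1,2)) is [[0, -6, 9, 0, 2, -3], [-4, 4, -7, 0, -2, 3], [-4, 4, -7, 0, -2, 3]].
There the 2×2 minor on rows j ∈ {0, 1}, columns (i,k) ∈ {(0,0), (0,1)} is det [[0, -6], [-4, 4]] = -24 ≠ 0, so this unfolding has rank ≥ 2; CP rank is at least every unfolding rank, so rank(T) ≥ 2. (This is only a lower bound: in general the CP rank may exceed every unfolding rank, so we still need to exhibit 2 rank-1 terms summing to T.)
Upper bound — finding two terms. Write S_k = T[:,:,k] for the frontal slices: S₀ = [[0, -4, -4], [0, 0, 0]], S₁ = [[-6, 4, 4], [2, -2, -2]], S₂ = [[9, -7, -7], [-3, 3, 3]].
If T = a₁ ⊗ b₁ ⊗ c₁ + a₂ ⊗ b₂ ⊗ c₂ then each S_k = c₁[k]·a₁b₁ᵀ + c₂[k]·a₂b₂ᵀ. S₀ and S₁ are linearly independent, so a₁b₁ᵀ and a₂b₂ᵀ must span the same plane of matrices: they are the rank-1 matrices of the form x·S₀ + y·S₁.
The 2×2 minor of x·S₀ + y·S₁ on rows {0,1}, columns {0,1} is 8·xy + 4·y² = 4·(y)(2·x + y), vanishing at (x:y) = (1:0) and (1:-2).
M₁ = S₀ = [[0, -4, -4], [0, 0, 0]] = (-4)·(1, 0)(0, 1, 1)ᵀ and M₂ = S₀ − 2·S₁ = [[12, -12, -12], [-4, 4, 4]] = 4·(3, -1)(1, -1, -1)ᵀ, so take a₁ = (1, 0), b₁ = (0, 1, 1), a₂ = (3, -1), b₂ = (1, -1, -1).
Each slice is an integer combination of E₁ = a₁b₁ᵀ and E₂ = a₂b₂ᵀ: S₀ = −4·E₁, S₁ = −2·E₁ − 2·E₂, S₂ = 2·E₁ + 3·E₂; reading off coefficients, c₁ = (-4, -2, 2) and c₂ = (0, -2, 3).
Hence T = (1, 0) ⊗ (0, 1, 1) ⊗ (-4, -2, 2) + (3, -1) ⊗ (1, -1, -1) ⊗ (0, -2, 3), so rank(T) ≤ 2.
These bounds meet, so rank(T) = 2.
Check entry T[0,1,1] = 4: (1)·(1)·(-2) + (3)·(-1)·(-2) = 4.

rank(T) = 2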